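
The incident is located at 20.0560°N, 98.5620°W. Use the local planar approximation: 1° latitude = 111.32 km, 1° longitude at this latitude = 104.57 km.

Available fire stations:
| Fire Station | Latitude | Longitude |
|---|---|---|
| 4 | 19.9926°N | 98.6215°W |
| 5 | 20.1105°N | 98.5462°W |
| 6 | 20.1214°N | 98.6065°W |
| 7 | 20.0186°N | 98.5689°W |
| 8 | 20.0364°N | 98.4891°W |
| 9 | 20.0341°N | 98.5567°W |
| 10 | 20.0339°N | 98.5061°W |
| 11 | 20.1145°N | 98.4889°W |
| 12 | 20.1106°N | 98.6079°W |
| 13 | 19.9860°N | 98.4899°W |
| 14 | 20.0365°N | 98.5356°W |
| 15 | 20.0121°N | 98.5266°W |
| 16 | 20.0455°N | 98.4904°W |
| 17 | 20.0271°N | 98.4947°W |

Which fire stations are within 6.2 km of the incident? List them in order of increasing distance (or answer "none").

9, 14, 7, 15

Distances from 20.0560°N, 98.5620°W:
4: √((-0.0634·111.32)² + (-0.0595·104.57)²) = √(49.810960 + 38.712226) = 9.4087 km
5: √((0.0545·111.32)² + (0.0158·104.57)²) = √(36.807761 + 2.729785) = 6.2879 km
6: √((0.0654·111.32)² + (-0.0445·104.57)²) = √(53.003176 + 21.653806) = 8.6404 km
7: √((-0.0374·111.32)² + (-0.0069·104.57)²) = √(17.333633 + 0.520610) = 4.2254 km
8: √((-0.0196·111.32)² + (0.0729·104.57)²) = √(4.760565 + 58.112462) = 7.9293 km
9: √((-0.0219·111.32)² + (0.0053·104.57)²) = √(5.943395 + 0.307161) = 2.5001 km
10: √((-0.0221·111.32)² + (0.0559·104.57)²) = √(6.052446 + 34.169438) = 6.3421 km
11: √((0.0585·111.32)² + (0.0731·104.57)²) = √(42.409009 + 58.431760) = 10.0420 km
12: √((0.0546·111.32)² + (-0.0459·104.57)²) = √(36.942959 + 23.037725) = 7.7447 km
13: √((-0.0700·111.32)² + (0.0721·104.57)²) = √(60.721498 + 56.844015) = 10.8428 km
14: √((-0.0195·111.32)² + (0.0264·104.57)²) = √(4.712112 + 7.621177) = 3.5119 km
15: √((-0.0439·111.32)² + (0.0354·104.57)²) = √(23.882261 + 13.703160) = 6.1307 km
16: √((-0.0105·111.32)² + (0.0716·104.57)²) = √(1.366234 + 56.058344) = 7.5779 km
17: √((-0.0289·111.32)² + (0.0673·104.57)²) = √(10.350041 + 49.527265) = 7.7380 km
Threshold 6.2 km: 9 (2.5001 km), 14 (3.5119 km), 7 (4.2254 km), 15 (6.1307 km) are within range.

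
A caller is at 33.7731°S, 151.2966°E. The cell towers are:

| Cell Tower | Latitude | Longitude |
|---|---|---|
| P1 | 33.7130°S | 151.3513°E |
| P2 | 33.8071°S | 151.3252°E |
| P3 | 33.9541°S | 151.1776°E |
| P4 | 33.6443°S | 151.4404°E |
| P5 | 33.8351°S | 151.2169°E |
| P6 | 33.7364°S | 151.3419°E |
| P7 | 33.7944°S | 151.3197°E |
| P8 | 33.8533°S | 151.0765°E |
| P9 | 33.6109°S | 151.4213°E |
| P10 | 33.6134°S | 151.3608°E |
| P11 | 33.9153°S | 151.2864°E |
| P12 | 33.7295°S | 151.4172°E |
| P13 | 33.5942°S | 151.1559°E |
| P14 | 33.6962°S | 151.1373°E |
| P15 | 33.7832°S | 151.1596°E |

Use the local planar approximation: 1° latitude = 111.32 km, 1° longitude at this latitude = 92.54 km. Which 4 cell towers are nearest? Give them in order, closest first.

Distances from 33.7731°S, 151.2966°E:
P1: 8.3895 km
P2: 4.6184 km
P3: 22.9619 km
P4: 19.5617 km
P5: 10.1011 km
P6: 5.8536 km
P7: 3.1925 km
P8: 22.2388 km
P9: 21.4287 km
P10: 18.7442 km
P11: 15.8578 km
P12: 12.1700 km
P13: 23.7938 km
P14: 17.0469 km
P15: 12.7277 km
Sorted: P7 (3.1925 km) < P2 (4.6184 km) < P6 (5.8536 km) < P1 (8.3895 km) < P5 (10.1011 km) < P12 (12.1700 km) < …

P7, P2, P6, P1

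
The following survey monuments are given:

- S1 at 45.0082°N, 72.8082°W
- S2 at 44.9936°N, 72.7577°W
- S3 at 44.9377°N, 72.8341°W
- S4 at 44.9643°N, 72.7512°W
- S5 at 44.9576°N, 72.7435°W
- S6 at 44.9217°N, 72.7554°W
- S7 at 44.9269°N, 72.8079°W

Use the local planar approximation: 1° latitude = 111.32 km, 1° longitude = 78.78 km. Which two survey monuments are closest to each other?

S4 and S5

Pairwise distances:
S1–S2: 4.2976 km
S1–S3: 8.1090 km
S1–S4: 6.6368 km
S1–S5: 7.5966 km
S1–S6: 10.4892 km
S1–S7: 9.0503 km
S2–S3: 8.6573 km
S2–S4: 3.3016 km
S2–S5: 4.1607 km
S2–S6: 8.0060 km
S2–S7: 8.4126 km
S3–S4: 7.1708 km
S3–S5: 7.4733 km
S3–S6: 6.4508 km
S3–S7: 2.3887 km
S4–S5: 0.9614 km
S4–S6: 4.7538 km
S4–S7: 6.1062 km
S5–S6: 4.1049 km
S5–S7: 6.1171 km
S6–S7: 4.1763 km
Closest pair: S4–S5 at 0.9614 km.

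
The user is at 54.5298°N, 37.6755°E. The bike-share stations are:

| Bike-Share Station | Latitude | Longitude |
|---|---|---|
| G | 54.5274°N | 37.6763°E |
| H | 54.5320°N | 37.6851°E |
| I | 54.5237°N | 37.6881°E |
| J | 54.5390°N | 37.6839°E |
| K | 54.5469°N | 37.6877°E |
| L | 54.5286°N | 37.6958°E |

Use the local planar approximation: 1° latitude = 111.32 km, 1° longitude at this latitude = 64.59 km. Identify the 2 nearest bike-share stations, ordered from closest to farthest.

Distances from 54.5298°N, 37.6755°E:
G: 0.2721 km
H: 0.6667 km
I: 1.0599 km
J: 1.1590 km
K: 2.0602 km
L: 1.3180 km
Sorted: G (0.2721 km) < H (0.6667 km) < I (1.0599 km) < J (1.1590 km) < …

G, H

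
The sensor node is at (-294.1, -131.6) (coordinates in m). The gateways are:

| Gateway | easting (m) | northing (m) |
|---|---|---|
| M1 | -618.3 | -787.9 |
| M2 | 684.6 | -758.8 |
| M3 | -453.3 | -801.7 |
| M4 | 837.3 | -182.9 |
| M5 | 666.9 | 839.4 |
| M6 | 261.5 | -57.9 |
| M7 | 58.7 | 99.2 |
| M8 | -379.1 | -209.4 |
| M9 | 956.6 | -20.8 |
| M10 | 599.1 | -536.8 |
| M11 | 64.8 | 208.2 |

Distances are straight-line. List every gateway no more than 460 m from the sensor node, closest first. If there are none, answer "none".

M8, M7

Distances from (-294.1, -131.6):
M1: √((-324.2)² + (-656.3)²) = √(105105.640 + 430729.690) = 732.0 m
M2: √((978.7)² + (-627.2)²) = √(957853.690 + 393379.840) = 1162.4 m
M3: √((-159.2)² + (-670.1)²) = √(25344.640 + 449034.010) = 688.8 m
M4: √((1131.4)² + (-51.3)²) = √(1280065.960 + 2631.690) = 1132.6 m
M5: √((961.0)² + (971.0)²) = √(923521.000 + 942841.000) = 1366.1 m
M6: √((555.6)² + (73.7)²) = √(308691.360 + 5431.690) = 560.5 m
M7: √((352.8)² + (230.8)²) = √(124467.840 + 53268.640) = 421.6 m
M8: √((-85.0)² + (-77.8)²) = √(7225.000 + 6052.840) = 115.2 m
M9: √((1250.7)² + (110.8)²) = √(1564250.490 + 12276.640) = 1255.6 m
M10: √((893.2)² + (-405.2)²) = √(797806.240 + 164187.040) = 980.8 m
M11: √((358.9)² + (339.8)²) = √(128809.210 + 115464.040) = 494.2 m
Threshold 460 m: M8 (115.2 m), M7 (421.6 m) are within range.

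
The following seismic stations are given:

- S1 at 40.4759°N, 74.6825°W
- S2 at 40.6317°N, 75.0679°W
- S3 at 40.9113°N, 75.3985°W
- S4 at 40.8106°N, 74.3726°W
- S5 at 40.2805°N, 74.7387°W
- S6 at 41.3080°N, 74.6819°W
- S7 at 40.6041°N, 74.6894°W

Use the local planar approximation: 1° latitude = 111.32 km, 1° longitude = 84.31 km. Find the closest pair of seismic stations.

S1 and S7

Pairwise distances:
S1–S2: 36.8321 km
S1–S3: 77.4162 km
S1–S4: 45.5069 km
S1–S5: 22.2620 km
S1–S6: 92.6294 km
S1–S7: 14.2831 km
S2–S3: 41.7812 km
S2–S4: 61.9113 km
S2–S5: 47.9458 km
S2–S6: 82.0185 km
S2–S7: 32.0589 km
S3–S4: 87.2170 km
S3–S5: 89.5845 km
S3–S6: 74.8353 km
S3–S7: 68.8740 km
S4–S5: 66.5956 km
S4–S6: 61.2039 km
S4–S7: 35.2395 km
S5–S6: 114.4815 km
S5–S7: 36.2622 km
S6–S7: 78.3607 km
Closest pair: S1–S7 at 14.2831 km.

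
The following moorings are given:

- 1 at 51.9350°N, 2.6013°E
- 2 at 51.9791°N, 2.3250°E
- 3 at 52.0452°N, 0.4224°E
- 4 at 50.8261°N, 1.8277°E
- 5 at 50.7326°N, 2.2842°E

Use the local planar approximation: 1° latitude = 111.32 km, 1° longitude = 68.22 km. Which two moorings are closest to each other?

Pairwise distances:
1–2: √((0.0441·111.32)² + (-0.2763·68.22)²) = √(24.100362 + 355.291813) = 19.4780 km
1–3: √((0.1102·111.32)² + (-2.1789·68.22)²) = √(150.490673 + 22095.204623) = 149.1499 km
1–4: √((-1.1089·111.32)² + (-0.7736·68.22)²) = √(15238.112034 + 2785.199781) = 134.2509 km
1–5: √((-1.2024·111.32)² + (-0.3171·68.22)²) = √(17916.135175 + 467.967739) = 135.5880 km
2–3: √((0.0661·111.32)² + (-1.9026·68.22)²) = √(54.143872 + 16846.838593) = 130.0038 km
2–4: √((-1.1530·111.32)² + (-0.4973·68.22)²) = √(16474.225636 + 1150.960313) = 132.7599 km
2–5: √((-1.2465·111.32)² + (-0.0408·68.22)²) = √(19254.443058 + 7.747182) = 138.7883 km
3–4: √((-1.2191·111.32)² + (1.4053·68.22)²) = √(18417.261641 + 9190.973685) = 166.1573 km
3–5: √((-1.3126·111.32)² + (1.8618·68.22)²) = √(21350.654618 + 16132.047128) = 193.6045 km
4–5: √((-0.0935·111.32)² + (0.4565·68.22)²) = √(108.335207 + 969.850946) = 32.8357 km
Closest pair: 1–2 at 19.4780 km.

1 and 2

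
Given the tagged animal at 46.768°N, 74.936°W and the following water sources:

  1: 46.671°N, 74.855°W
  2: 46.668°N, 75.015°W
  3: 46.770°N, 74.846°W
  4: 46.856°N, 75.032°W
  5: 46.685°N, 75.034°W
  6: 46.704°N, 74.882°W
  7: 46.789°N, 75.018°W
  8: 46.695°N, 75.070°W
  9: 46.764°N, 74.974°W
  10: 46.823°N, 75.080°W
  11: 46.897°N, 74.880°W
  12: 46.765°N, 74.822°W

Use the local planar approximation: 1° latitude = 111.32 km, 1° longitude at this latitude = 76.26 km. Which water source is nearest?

9

Distances from 46.768°N, 74.936°W:
1: √((-0.097·111.32)² + (0.081·76.26)²) = √(116.59767 + 38.15607) = 12.440 km
2: √((-0.100·111.32)² + (-0.079·76.26)²) = √(123.92142 + 36.29508) = 12.658 km
3: √((0.002·111.32)² + (0.090·76.26)²) = √(0.04957 + 47.10626) = 6.867 km
4: √((0.088·111.32)² + (-0.096·76.26)²) = √(95.96475 + 53.59646) = 12.230 km
5: √((-0.083·111.32)² + (-0.098·76.26)²) = √(85.36947 + 55.85290) = 11.884 km
6: √((-0.064·111.32)² + (0.054·76.26)²) = √(50.75822 + 16.95825) = 8.229 km
7: √((0.021·111.32)² + (-0.082·76.26)²) = √(5.46493 + 39.10401) = 6.676 km
8: √((-0.073·111.32)² + (-0.134·76.26)²) = √(66.03773 + 104.42469) = 13.056 km
9: √((-0.004·111.32)² + (-0.038·76.26)²) = √(0.19827 + 8.39771) = 2.932 km
10: √((0.055·111.32)² + (-0.144·76.26)²) = √(37.48623 + 120.59202) = 12.573 km
11: √((0.129·111.32)² + (0.056·76.26)²) = √(206.21764 + 18.23768) = 14.982 km
12: √((-0.003·111.32)² + (0.114·76.26)²) = √(0.11153 + 75.57938) = 8.700 km
Minimum: 9 at 2.932 km.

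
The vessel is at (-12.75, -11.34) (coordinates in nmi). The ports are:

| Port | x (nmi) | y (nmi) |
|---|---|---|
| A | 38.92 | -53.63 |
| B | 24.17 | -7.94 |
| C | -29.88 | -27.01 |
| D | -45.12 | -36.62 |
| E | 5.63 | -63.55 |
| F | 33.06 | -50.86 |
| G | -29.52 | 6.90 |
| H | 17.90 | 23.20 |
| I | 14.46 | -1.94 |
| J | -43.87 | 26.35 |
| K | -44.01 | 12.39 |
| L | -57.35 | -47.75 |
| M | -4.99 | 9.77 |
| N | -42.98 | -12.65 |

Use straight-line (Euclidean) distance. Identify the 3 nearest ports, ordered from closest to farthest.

M, C, G

Distances from (-12.75, -11.34):
A: √((51.67)² + (-42.29)²) = √(2669.7889 + 1788.4441) = 66.77 nmi
B: √((36.92)² + (3.40)²) = √(1363.0864 + 11.5600) = 37.08 nmi
C: √((-17.13)² + (-15.67)²) = √(293.4369 + 245.5489) = 23.22 nmi
D: √((-32.37)² + (-25.28)²) = √(1047.8169 + 639.0784) = 41.07 nmi
E: √((18.38)² + (-52.21)²) = √(337.8244 + 2725.8841) = 55.35 nmi
F: √((45.81)² + (-39.52)²) = √(2098.5561 + 1561.8304) = 60.50 nmi
G: √((-16.77)² + (18.24)²) = √(281.2329 + 332.6976) = 24.78 nmi
H: √((30.65)² + (34.54)²) = √(939.4225 + 1193.0116) = 46.18 nmi
I: √((27.21)² + (9.40)²) = √(740.3841 + 88.3600) = 28.79 nmi
J: √((-31.12)² + (37.69)²) = √(968.4544 + 1420.5361) = 48.88 nmi
K: √((-31.26)² + (23.73)²) = √(977.1876 + 563.1129) = 39.25 nmi
L: √((-44.60)² + (-36.41)²) = √(1989.1600 + 1325.6881) = 57.57 nmi
M: √((7.76)² + (21.11)²) = √(60.2176 + 445.6321) = 22.49 nmi
N: √((-30.23)² + (-1.31)²) = √(913.8529 + 1.7161) = 30.26 nmi
Sorted: M (22.49 nmi) < C (23.22 nmi) < G (24.78 nmi) < I (28.79 nmi) < N (30.26 nmi) < …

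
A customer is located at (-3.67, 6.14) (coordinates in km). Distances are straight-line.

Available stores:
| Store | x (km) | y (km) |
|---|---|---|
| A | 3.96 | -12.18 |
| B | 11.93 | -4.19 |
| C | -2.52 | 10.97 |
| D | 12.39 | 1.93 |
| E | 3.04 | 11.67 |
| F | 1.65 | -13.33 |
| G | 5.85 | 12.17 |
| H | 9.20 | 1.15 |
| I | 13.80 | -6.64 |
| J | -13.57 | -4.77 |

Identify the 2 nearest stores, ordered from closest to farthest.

C, E

Distances from (-3.67, 6.14):
A: √((7.63)² + (-18.32)²) = √(58.2169 + 335.6224) = 19.85 km
B: √((15.60)² + (-10.33)²) = √(243.3600 + 106.7089) = 18.71 km
C: √((1.15)² + (4.83)²) = √(1.3225 + 23.3289) = 4.97 km
D: √((16.06)² + (-4.21)²) = √(257.9236 + 17.7241) = 16.60 km
E: √((6.71)² + (5.53)²) = √(45.0241 + 30.5809) = 8.70 km
F: √((5.32)² + (-19.47)²) = √(28.3024 + 379.0809) = 20.18 km
G: √((9.52)² + (6.03)²) = √(90.6304 + 36.3609) = 11.27 km
H: √((12.87)² + (-4.99)²) = √(165.6369 + 24.9001) = 13.80 km
I: √((17.47)² + (-12.78)²) = √(305.2009 + 163.3284) = 21.65 km
J: √((-9.90)² + (-10.91)²) = √(98.0100 + 119.0281) = 14.73 km
Sorted: C (4.97 km) < E (8.70 km) < G (11.27 km) < H (13.80 km) < …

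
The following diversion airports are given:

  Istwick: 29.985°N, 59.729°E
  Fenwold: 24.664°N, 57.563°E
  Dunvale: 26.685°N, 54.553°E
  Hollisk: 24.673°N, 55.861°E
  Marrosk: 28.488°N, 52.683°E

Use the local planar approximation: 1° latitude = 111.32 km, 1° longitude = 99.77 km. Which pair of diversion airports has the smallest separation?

Fenwold and Hollisk

Pairwise distances:
Fenwold–Hollisk: 169.811 km
Dunvale–Hollisk: 259.220 km
Dunvale–Marrosk: 274.031 km
Fenwold–Dunvale: 375.233 km
Hollisk–Marrosk: 529.991 km
Istwick–Fenwold: 630.523 km
Istwick–Dunvale: 633.742 km
Fenwold–Marrosk: 646.730 km
Istwick–Hollisk: 706.116 km
Istwick–Marrosk: 722.462 km
Closest pair: Fenwold–Hollisk at 169.811 km.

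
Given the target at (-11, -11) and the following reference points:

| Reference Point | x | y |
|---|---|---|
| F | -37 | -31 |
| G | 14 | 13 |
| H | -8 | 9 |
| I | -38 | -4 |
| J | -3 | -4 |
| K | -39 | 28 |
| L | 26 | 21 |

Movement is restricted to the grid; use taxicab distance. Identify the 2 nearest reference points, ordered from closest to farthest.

J, H

Distances from (-11, -11):
F: 46
G: 49
H: 23
I: 34
J: 15
K: 67
L: 69
Sorted: J (15) < H (23) < I (34) < F (46) < …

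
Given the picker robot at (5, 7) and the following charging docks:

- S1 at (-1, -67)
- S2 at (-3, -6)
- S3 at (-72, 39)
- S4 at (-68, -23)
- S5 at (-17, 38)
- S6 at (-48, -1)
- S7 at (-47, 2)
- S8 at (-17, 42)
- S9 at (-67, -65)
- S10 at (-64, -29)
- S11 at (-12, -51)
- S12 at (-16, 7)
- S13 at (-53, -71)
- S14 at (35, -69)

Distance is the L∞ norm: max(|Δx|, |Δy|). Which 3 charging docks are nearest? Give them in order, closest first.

Distances from (5, 7):
S1: 74
S2: 13
S3: 77
S4: 73
S5: 31
S6: 53
S7: 52
S8: 35
S9: 72
S10: 69
S11: 58
S12: 21
S13: 78
S14: 76
Sorted: S2 (13) < S12 (21) < S5 (31) < S8 (35) < S7 (52) < …

S2, S12, S5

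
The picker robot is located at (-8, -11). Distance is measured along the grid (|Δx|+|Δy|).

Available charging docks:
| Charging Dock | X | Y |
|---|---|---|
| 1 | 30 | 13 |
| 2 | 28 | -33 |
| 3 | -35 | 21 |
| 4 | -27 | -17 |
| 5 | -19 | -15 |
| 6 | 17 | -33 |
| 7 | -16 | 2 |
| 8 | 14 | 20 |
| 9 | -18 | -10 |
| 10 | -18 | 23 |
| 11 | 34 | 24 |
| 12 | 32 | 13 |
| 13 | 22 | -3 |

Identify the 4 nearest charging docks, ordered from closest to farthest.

Distances from (-8, -11):
1: 62
2: 58
3: 59
4: 25
5: 15
6: 47
7: 21
8: 53
9: 11
10: 44
11: 77
12: 64
13: 38
Sorted: 9 (11) < 5 (15) < 7 (21) < 4 (25) < 13 (38) < 10 (44) < …

9, 5, 7, 4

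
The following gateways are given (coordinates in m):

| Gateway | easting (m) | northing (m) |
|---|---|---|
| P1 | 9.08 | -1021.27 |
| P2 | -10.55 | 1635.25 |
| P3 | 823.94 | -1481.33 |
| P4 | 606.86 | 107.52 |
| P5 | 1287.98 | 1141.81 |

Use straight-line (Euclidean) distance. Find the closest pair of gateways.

P1 and P3

Pairwise distances:
P1–P2: √((-19.63)² + (2656.52)²) = √(385.3369 + 7057098.5104) = 2656.59 m
P1–P3: √((814.86)² + (-460.06)²) = √(663996.8196 + 211655.2036) = 935.76 m
P1–P4: √((597.78)² + (1128.79)²) = √(357340.9284 + 1274166.8641) = 1277.30 m
P1–P5: √((1278.90)² + (2163.08)²) = √(1635585.2100 + 4678915.0864) = 2512.87 m
P2–P3: √((834.49)² + (-3116.58)²) = √(696373.5601 + 9713070.8964) = 3226.37 m
P2–P4: √((617.41)² + (-1527.73)²) = √(381195.1081 + 2333958.9529) = 1647.77 m
P2–P5: √((1298.53)² + (-493.44)²) = √(1686180.1609 + 243483.0336) = 1389.12 m
P3–P4: √((-217.08)² + (1588.85)²) = √(47123.7264 + 2524444.3225) = 1603.61 m
P3–P5: √((464.04)² + (2623.14)²) = √(215333.1216 + 6880863.4596) = 2663.87 m
P4–P5: √((681.12)² + (1034.29)²) = √(463924.4544 + 1069755.8041) = 1238.42 m
Closest pair: P1–P3 at 935.76 m.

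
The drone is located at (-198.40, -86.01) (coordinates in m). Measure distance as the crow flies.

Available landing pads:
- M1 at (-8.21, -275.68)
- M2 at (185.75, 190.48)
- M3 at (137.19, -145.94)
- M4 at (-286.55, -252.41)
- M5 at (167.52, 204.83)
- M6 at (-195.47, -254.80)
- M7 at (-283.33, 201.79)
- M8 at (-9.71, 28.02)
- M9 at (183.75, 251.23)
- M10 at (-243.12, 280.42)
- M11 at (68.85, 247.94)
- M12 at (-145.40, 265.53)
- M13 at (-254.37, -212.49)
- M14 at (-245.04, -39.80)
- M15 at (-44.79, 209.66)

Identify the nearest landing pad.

M14

Distances from (-198.40, -86.01):
M1: 268.60 m
M2: 473.31 m
M3: 340.90 m
M4: 188.31 m
M5: 467.42 m
M6: 168.82 m
M7: 300.07 m
M8: 220.47 m
M9: 509.68 m
M10: 369.15 m
M11: 427.72 m
M12: 355.51 m
M13: 138.31 m
M14: 65.66 m
M15: 333.19 m
Minimum: M14 at 65.66 m.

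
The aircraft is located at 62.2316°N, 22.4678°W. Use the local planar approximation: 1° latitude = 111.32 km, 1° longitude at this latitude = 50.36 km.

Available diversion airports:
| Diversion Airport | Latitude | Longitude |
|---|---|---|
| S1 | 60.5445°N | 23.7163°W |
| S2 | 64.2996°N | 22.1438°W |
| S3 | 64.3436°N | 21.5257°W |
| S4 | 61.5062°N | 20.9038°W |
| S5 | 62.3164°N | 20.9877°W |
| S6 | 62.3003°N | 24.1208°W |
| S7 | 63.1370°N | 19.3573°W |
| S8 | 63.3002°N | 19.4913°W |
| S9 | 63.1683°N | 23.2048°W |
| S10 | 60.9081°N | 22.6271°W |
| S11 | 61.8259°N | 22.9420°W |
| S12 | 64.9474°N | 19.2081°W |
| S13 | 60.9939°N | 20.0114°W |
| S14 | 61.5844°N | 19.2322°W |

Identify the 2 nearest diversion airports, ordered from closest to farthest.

S11, S5

Distances from 62.2316°N, 22.4678°W:
S1: √((-1.6871·111.32)² + (-1.2485·50.36)²) = √(35271.834347 + 3953.197720) = 198.0531 km
S2: √((2.0680·111.32)² + (0.3240·50.36)²) = √(52996.533599 + 266.232741) = 230.7873 km
S3: √((2.1120·111.32)² + (0.9421·50.36)²) = √(55275.696429 + 2250.947939) = 239.8471 km
S4: √((-0.7254·111.32)² + (1.5640·50.36)²) = √(6520.809274 + 6203.616470) = 112.8026 km
S5: √((0.0848·111.32)² + (1.4801·50.36)²) = √(89.112392 + 5555.888996) = 75.1332 km
S6: √((0.0687·111.32)² + (-1.6530·50.36)²) = √(58.487071 + 6929.743344) = 83.5956 km
S7: √((0.9054·111.32)² + (3.1105·50.36)²) = √(10158.448323 + 24537.587101) = 186.2687 km
S8: √((1.0686·111.32)² + (2.9765·50.36)²) = √(14150.661264 + 22468.972704) = 191.3626 km
S9: √((0.9367·111.32)² + (-0.7370·50.36)²) = √(10872.951124 + 1377.546979) = 110.6820 km
S10: √((-1.3235·111.32)² + (-0.1593·50.36)²) = √(21706.724117 + 64.358067) = 147.5503 km
S11: √((-0.4057·111.32)² + (-0.4742·50.36)²) = √(2039.653574 + 570.288406) = 51.0876 km
S12: √((2.7158·111.32)² + (3.2597·50.36)²) = √(91399.109260 + 26948.010496) = 344.0162 km
S13: √((-1.2377·111.32)² + (2.4564·50.36)²) = √(18983.538928 + 15302.754828) = 185.1656 km
S14: √((-0.6472·111.32)² + (3.2356·50.36)²) = √(5190.669920 + 26551.013061) = 178.1620 km
Sorted: S11 (51.0876 km) < S5 (75.1332 km) < S6 (83.5956 km) < S9 (110.6820 km) < …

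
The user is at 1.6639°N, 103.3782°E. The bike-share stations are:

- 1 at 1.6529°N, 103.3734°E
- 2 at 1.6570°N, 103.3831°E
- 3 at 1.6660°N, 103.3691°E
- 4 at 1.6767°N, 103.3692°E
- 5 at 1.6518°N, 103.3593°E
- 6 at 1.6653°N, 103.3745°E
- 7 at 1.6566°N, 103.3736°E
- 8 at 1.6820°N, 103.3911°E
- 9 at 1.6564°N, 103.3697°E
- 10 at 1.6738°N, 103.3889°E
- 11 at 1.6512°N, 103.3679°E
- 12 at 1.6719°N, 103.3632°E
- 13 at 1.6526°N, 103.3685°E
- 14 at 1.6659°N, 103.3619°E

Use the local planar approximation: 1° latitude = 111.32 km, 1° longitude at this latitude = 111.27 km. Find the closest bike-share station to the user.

6

Distances from 1.6639°N, 103.3782°E:
1: √((-0.0110·111.32)² + (-0.0048·111.27)²) = √(1.499449 + 0.285259) = 1.3359 km
2: √((-0.0069·111.32)² + (0.0049·111.27)²) = √(0.589990 + 0.297268) = 0.9419 km
3: √((0.0021·111.32)² + (-0.0091·111.27)²) = √(0.054649 + 1.025272) = 1.0392 km
4: √((0.0128·111.32)² + (-0.0090·111.27)²) = √(2.030329 + 1.002862) = 1.7416 km
5: √((-0.0121·111.32)² + (-0.0189·111.27)²) = √(1.814334 + 4.422622) = 2.4974 km
6: √((0.0014·111.32)² + (-0.0037·111.27)²) = √(0.024289 + 0.169496) = 0.4402 km
7: √((-0.0073·111.32)² + (-0.0046·111.27)²) = √(0.660377 + 0.261982) = 0.9604 km
8: √((0.0181·111.32)² + (0.0129·111.27)²) = √(4.059790 + 2.060324) = 2.4739 km
9: √((-0.0075·111.32)² + (-0.0085·111.27)²) = √(0.697058 + 0.894528) = 1.2616 km
10: √((0.0099·111.32)² + (0.0107·111.27)²) = √(1.214554 + 1.417502) = 1.6224 km
11: √((-0.0127·111.32)² + (-0.0103·111.27)²) = √(1.998729 + 1.313502) = 1.8200 km
12: √((0.0080·111.32)² + (-0.0150·111.27)²) = √(0.793097 + 2.785728) = 1.8918 km
13: √((-0.0113·111.32)² + (-0.0097·111.27)²) = √(1.582353 + 1.164930) = 1.6575 km
14: √((0.0020·111.32)² + (-0.0163·111.27)²) = √(0.049569 + 3.289511) = 1.8273 km
Minimum: 6 at 0.4402 km.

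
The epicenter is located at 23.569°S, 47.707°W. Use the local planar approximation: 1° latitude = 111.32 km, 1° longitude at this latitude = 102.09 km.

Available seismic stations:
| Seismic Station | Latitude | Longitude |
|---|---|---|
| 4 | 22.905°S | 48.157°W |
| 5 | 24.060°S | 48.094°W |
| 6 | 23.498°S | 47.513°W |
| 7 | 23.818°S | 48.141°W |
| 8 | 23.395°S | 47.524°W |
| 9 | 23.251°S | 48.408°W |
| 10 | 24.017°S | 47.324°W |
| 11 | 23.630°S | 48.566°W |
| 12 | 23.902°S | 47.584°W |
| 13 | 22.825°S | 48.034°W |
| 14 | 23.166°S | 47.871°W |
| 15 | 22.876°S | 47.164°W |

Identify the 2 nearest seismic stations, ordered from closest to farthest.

6, 8

Distances from 23.569°S, 47.707°W:
4: 87.030 km
5: 67.442 km
6: 21.324 km
7: 52.263 km
8: 26.911 km
9: 79.842 km
10: 63.372 km
11: 87.958 km
12: 39.139 km
13: 89.297 km
14: 47.884 km
15: 94.997 km
Sorted: 6 (21.324 km) < 8 (26.911 km) < 12 (39.139 km) < 14 (47.884 km) < …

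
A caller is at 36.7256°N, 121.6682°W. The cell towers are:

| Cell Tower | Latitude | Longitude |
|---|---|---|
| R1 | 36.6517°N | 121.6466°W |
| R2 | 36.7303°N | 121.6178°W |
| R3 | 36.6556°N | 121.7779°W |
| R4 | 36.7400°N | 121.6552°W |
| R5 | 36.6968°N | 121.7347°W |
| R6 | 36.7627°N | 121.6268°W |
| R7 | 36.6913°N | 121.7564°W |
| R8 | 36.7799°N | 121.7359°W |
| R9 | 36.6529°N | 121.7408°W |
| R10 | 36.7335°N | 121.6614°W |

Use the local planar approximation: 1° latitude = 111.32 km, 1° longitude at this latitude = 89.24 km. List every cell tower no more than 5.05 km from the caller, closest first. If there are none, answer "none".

R10, R4, R2

Distances from 36.7256°N, 121.6682°W:
R1: 8.4494 km
R2: 4.5280 km
R3: 12.5123 km
R4: 1.9788 km
R5: 6.7451 km
R6: 5.5413 km
R7: 8.7482 km
R8: 8.5463 km
R9: 10.3668 km
R10: 1.0685 km
Threshold 5.05 km: R10 (1.0685 km), R4 (1.9788 km), R2 (4.5280 km) are within range.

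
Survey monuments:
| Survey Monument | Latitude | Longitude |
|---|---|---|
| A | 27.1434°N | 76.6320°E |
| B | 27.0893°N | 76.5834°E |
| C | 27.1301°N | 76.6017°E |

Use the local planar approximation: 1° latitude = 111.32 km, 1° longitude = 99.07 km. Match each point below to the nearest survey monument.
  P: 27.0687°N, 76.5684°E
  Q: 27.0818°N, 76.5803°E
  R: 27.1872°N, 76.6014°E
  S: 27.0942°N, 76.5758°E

P at 27.0687°N, 76.5684°E:
  A: 10.4331 km
  B: 2.7326 km
  C: 7.5896 km
  → nearest: B (2.7326 km)
Q at 27.0818°N, 76.5803°E:
  A: 8.5590 km
  B: 0.8896 km
  C: 5.7796 km
  → nearest: B (0.8896 km)
R at 27.1872°N, 76.6014°E:
  A: 5.7414 km
  B: 11.0432 km
  C: 6.3564 km
  → nearest: A (5.7414 km)
S at 27.0942°N, 76.5758°E:
  A: 7.8100 km
  B: 0.9298 km
  C: 4.7492 km
  → nearest: B (0.9298 km)

P→B; Q→B; R→A; S→B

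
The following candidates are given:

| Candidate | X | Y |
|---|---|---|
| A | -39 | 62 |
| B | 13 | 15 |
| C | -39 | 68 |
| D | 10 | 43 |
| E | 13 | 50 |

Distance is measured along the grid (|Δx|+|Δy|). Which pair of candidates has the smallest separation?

A and C

Pairwise distances:
A–B: 99
A–C: 6
A–D: 68
A–E: 64
B–C: 105
B–D: 31
B–E: 35
C–D: 74
C–E: 70
D–E: 10
Closest pair: A–C at 6.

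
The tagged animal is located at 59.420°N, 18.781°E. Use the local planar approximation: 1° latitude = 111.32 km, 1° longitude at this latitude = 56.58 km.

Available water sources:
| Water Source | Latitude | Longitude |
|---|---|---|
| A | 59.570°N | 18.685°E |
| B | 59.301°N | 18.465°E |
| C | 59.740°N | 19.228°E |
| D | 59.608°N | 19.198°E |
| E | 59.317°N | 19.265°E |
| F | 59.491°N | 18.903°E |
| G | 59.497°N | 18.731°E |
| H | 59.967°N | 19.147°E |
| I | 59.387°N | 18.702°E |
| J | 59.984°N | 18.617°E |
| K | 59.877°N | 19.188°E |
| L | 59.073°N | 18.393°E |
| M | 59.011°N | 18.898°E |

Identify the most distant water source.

H

Distances from 59.420°N, 18.781°E:
A: 17.559 km
B: 22.252 km
C: 43.688 km
D: 31.538 km
E: 29.688 km
F: 10.494 km
G: 9.026 km
H: 64.317 km
I: 5.786 km
J: 63.466 km
K: 55.842 km
L: 44.430 km
M: 46.009 km
Maximum: H at 64.317 km.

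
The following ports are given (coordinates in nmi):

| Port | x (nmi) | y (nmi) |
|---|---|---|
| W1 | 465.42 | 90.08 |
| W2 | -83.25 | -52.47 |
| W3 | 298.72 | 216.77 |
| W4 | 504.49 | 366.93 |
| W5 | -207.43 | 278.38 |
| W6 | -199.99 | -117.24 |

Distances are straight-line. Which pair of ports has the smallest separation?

W2 and W6

Pairwise distances:
W1–W2: 566.89 nmi
W1–W3: 209.38 nmi
W1–W4: 279.59 nmi
W1–W5: 698.70 nmi
W1–W6: 696.96 nmi
W2–W3: 467.32 nmi
W2–W4: 722.04 nmi
W2–W5: 353.39 nmi
W2–W6: 133.50 nmi
W3–W4: 254.73 nmi
W3–W5: 509.89 nmi
W3–W6: 600.23 nmi
W4–W5: 717.41 nmi
W4–W6: 854.82 nmi
W5–W6: 395.69 nmi
Closest pair: W2–W6 at 133.50 nmi.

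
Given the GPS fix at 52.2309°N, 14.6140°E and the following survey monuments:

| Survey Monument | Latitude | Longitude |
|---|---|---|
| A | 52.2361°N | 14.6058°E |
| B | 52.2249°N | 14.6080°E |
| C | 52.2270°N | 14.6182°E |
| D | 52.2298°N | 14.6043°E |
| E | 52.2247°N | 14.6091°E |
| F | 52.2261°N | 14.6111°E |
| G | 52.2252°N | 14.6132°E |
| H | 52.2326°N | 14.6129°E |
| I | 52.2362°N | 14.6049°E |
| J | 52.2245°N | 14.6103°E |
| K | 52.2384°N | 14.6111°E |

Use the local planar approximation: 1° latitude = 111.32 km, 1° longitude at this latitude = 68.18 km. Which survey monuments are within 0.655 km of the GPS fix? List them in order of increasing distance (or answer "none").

Distances from 52.2309°N, 14.6140°E:
A: √((0.0052·111.32)² + (-0.0082·68.18)²) = √(0.335084 + 0.312566) = 0.8048 km
B: √((-0.0060·111.32)² + (-0.0060·68.18)²) = √(0.446117 + 0.167346) = 0.7832 km
C: √((-0.0039·111.32)² + (0.0042·68.18)²) = √(0.188484 + 0.082000) = 0.5201 km
D: √((-0.0011·111.32)² + (-0.0097·68.18)²) = √(0.014994 + 0.437379) = 0.6726 km
E: √((-0.0062·111.32)² + (-0.0049·68.18)²) = √(0.476354 + 0.111611) = 0.7668 km
F: √((-0.0048·111.32)² + (-0.0029·68.18)²) = √(0.285515 + 0.039094) = 0.5697 km
G: √((-0.0057·111.32)² + (-0.0008·68.18)²) = √(0.402621 + 0.002975) = 0.6369 km
H: √((0.0017·111.32)² + (-0.0011·68.18)²) = √(0.035813 + 0.005625) = 0.2036 km
I: √((0.0053·111.32)² + (-0.0091·68.18)²) = √(0.348095 + 0.384943) = 0.8562 km
J: √((-0.0064·111.32)² + (-0.0037·68.18)²) = √(0.507582 + 0.063638) = 0.7558 km
K: √((0.0075·111.32)² + (-0.0029·68.18)²) = √(0.697058 + 0.039094) = 0.8580 km
Threshold 0.655 km: H (0.2036 km), C (0.5201 km), F (0.5697 km), G (0.6369 km) are within range.

H, C, F, G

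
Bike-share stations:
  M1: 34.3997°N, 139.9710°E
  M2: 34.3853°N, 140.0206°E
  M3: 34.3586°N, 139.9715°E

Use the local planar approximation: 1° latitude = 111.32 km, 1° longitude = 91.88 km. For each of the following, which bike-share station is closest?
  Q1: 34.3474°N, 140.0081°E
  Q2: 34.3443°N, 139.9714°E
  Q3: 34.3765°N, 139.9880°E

Q1 at 34.3474°N, 140.0081°E:
  M1: √((0.0523·111.32)² + (-0.0371·91.88)²) = √(33.896103 + 11.619563) = 6.7465 km
  M2: √((0.0379·111.32)² + (0.0125·91.88)²) = √(17.800197 + 1.319052) = 4.3726 km
  M3: √((0.0112·111.32)² + (-0.0366·91.88)²) = √(1.554470 + 11.308478) = 3.5865 km
  → nearest: M3 (3.5865 km)
Q2 at 34.3443°N, 139.9714°E:
  M1: √((0.0554·111.32)² + (-0.0004·91.88)²) = √(38.033468 + 0.001351) = 6.1672 km
  M2: √((0.0410·111.32)² + (0.0492·91.88)²) = √(20.831191 + 20.434884) = 6.4239 km
  M3: √((0.0143·111.32)² + (0.0001·91.88)²) = √(2.534069 + 0.000084) = 1.5919 km
  → nearest: M3 (1.5919 km)
Q3 at 34.3765°N, 139.9880°E:
  M1: √((0.0232·111.32)² + (-0.0170·91.88)²) = √(6.669947 + 2.439719) = 3.0182 km
  M2: √((0.0088·111.32)² + (0.0326·91.88)²) = √(0.959648 + 8.971750) = 3.1514 km
  M3: √((-0.0179·111.32)² + (-0.0165·91.88)²) = √(3.970566 + 2.298317) = 2.5038 km
  → nearest: M3 (2.5038 km)

Q1→M3; Q2→M3; Q3→M3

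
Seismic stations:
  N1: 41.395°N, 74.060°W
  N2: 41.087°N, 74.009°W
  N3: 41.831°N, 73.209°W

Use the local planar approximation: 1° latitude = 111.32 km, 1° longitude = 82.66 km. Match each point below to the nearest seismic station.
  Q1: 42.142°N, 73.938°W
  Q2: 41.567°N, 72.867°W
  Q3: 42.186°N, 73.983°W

Q1 at 42.142°N, 73.938°W:
  N1: 83.765 km
  N2: 117.589 km
  N3: 69.496 km
  → nearest: N3 (69.496 km)
Q2 at 41.567°N, 72.867°W:
  N1: 100.455 km
  N2: 108.472 km
  N3: 40.778 km
  → nearest: N3 (40.778 km)
Q3 at 42.186°N, 73.983°W:
  N1: 88.284 km
  N2: 122.360 km
  N3: 75.200 km
  → nearest: N3 (75.200 km)

Q1→N3; Q2→N3; Q3→N3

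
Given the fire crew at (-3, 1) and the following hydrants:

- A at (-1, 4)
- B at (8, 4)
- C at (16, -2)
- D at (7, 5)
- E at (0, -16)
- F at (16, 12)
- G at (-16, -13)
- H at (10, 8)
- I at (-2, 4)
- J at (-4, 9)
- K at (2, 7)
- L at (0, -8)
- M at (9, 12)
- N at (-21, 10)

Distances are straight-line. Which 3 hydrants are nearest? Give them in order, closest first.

Distances from (-3, 1):
A: 3.6
B: 11.4
C: 19.2
D: 10.8
E: 17.3
F: 22.0
G: 19.1
H: 14.8
I: 3.2
J: 8.1
K: 7.8
L: 9.5
M: 16.3
N: 20.1
Sorted: I (3.2) < A (3.6) < K (7.8) < J (8.1) < L (9.5) < …

I, A, K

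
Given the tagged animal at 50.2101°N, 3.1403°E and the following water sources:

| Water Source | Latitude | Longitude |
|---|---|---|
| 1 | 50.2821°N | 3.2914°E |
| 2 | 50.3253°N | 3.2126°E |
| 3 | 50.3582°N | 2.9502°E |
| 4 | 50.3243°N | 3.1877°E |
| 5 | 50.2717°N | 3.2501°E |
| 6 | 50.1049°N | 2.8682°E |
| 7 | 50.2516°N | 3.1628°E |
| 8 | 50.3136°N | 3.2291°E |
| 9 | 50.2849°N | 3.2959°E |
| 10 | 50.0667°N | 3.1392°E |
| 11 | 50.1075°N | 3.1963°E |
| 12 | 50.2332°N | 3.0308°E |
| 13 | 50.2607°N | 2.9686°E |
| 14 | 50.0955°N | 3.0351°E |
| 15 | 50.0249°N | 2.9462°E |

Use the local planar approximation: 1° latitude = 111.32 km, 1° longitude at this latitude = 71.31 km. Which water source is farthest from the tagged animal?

15

Distances from 50.2101°N, 3.1403°E:
1: √((0.0720·111.32)² + (0.1511·71.31)²) = √(64.240866 + 116.099354) = 13.4291 km
2: √((0.1152·111.32)² + (0.0723·71.31)²) = √(164.456617 + 26.581377) = 13.8216 km
3: √((0.1481·111.32)² + (-0.1901·71.31)²) = √(271.804418 + 183.765976) = 21.3441 km
4: √((0.1142·111.32)² + (0.0474·71.31)²) = √(161.613860 + 11.425035) = 13.1544 km
5: √((0.0616·111.32)² + (0.1098·71.31)²) = √(47.022728 + 61.306363) = 10.4081 km
6: √((-0.1052·111.32)² + (-0.2721·71.31)²) = √(137.144336 + 376.493911) = 22.6636 km
7: √((0.0415·111.32)² + (0.0225·71.31)²) = √(21.342367 + 2.574340) = 4.8905 km
8: √((0.1035·111.32)² + (0.0888·71.31)²) = √(132.747727 + 40.098378) = 13.1471 km
9: √((0.0748·111.32)² + (0.1556·71.31)²) = √(69.334532 + 123.117577) = 13.8727 km
10: √((-0.1434·111.32)² + (-0.0011·71.31)²) = √(254.826564 + 0.006153) = 15.9635 km
11: √((-0.1026·111.32)² + (0.0560·71.31)²) = √(130.449109 + 15.946924) = 12.0994 km
12: √((0.0231·111.32)² + (-0.1095·71.31)²) = √(6.612571 + 60.971813) = 8.2210 km
13: √((0.0506·111.32)² + (-0.1717·71.31)²) = √(31.728346 + 149.913748) = 13.4775 km
14: √((-0.1146·111.32)² + (-0.1052·71.31)²) = √(162.747989 + 56.277183) = 14.7995 km
15: √((-0.1852·111.32)² + (-0.1941·71.31)²) = √(425.038588 + 191.580783) = 24.8318 km
Maximum: 15 at 24.8318 km.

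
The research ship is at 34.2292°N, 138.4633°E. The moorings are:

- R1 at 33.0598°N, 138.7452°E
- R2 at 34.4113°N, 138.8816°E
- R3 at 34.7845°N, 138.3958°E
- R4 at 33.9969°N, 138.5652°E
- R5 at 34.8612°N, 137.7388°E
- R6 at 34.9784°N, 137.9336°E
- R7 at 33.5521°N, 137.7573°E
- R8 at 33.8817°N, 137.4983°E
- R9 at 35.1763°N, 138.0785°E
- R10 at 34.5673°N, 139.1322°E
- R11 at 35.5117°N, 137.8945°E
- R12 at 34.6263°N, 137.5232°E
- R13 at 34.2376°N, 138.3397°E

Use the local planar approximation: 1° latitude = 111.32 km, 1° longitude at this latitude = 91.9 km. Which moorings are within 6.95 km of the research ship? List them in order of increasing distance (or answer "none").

Distances from 34.2292°N, 138.4633°E:
R1: √((-1.1694·111.32)² + (0.2819·91.9)²) = √(16946.209625 + 671.152442) = 132.7304 km
R2: √((0.1821·111.32)² + (0.4183·91.9)²) = √(410.928523 + 1477.769681) = 43.4592 km
R3: √((0.5553·111.32)² + (-0.0675·91.9)²) = √(3821.217361 + 38.480311) = 62.1265 km
R4: √((-0.2323·111.32)² + (0.1019·91.9)²) = √(668.720774 + 87.695920) = 27.5030 km
R5: √((0.6320·111.32)² + (-0.7245·91.9)²) = √(4949.719086 + 4433.102800) = 96.8650 km
R6: √((0.7492·111.32)² + (-0.5297·91.9)²) = √(6955.717460 + 2369.686905) = 96.5681 km
R7: √((-0.6771·111.32)² + (-0.7060·91.9)²) = √(5681.356254 + 4209.596066) = 99.4533 km
R8: √((-0.3475·111.32)² + (-0.9650·91.9)²) = √(1496.428646 + 7864.763172) = 96.7533 km
R9: √((0.9471·111.32)² + (-0.3848·91.9)²) = √(11115.732029 + 1250.550256) = 111.2038 km
R10: √((0.3381·111.32)² + (0.6689·91.9)²) = √(1416.565749 + 3778.795719) = 72.0789 km
R11: √((1.2825·111.32)² + (-0.5688·91.9)²) = √(20382.673270 + 2732.437256) = 152.0365 km
R12: √((0.3971·111.32)² + (-0.9401·91.9)²) = √(1954.097232 + 7464.128855) = 97.0475 km
R13: √((0.0084·111.32)² + (-0.1236·91.9)²) = √(0.874390 + 129.023246) = 11.3973 km
Threshold 6.95 km: none within range.

none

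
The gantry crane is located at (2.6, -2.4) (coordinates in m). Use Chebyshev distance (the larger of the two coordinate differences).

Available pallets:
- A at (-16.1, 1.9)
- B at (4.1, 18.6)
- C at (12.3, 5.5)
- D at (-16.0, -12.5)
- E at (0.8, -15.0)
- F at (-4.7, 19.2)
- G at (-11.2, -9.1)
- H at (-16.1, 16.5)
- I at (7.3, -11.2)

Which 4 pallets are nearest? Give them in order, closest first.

I, C, E, G

Distances from (2.6, -2.4):
A: max(|-18.7|, |4.3|) = 18.7 m
B: max(|1.5|, |21.0|) = 21.0 m
C: max(|9.7|, |7.9|) = 9.7 m
D: max(|-18.6|, |-10.1|) = 18.6 m
E: max(|-1.8|, |-12.6|) = 12.6 m
F: max(|-7.3|, |21.6|) = 21.6 m
G: max(|-13.8|, |-6.7|) = 13.8 m
H: max(|-18.7|, |18.9|) = 18.9 m
I: max(|4.7|, |-8.8|) = 8.8 m
Sorted: I (8.8 m) < C (9.7 m) < E (12.6 m) < G (13.8 m) < D (18.6 m) < A (18.7 m) < …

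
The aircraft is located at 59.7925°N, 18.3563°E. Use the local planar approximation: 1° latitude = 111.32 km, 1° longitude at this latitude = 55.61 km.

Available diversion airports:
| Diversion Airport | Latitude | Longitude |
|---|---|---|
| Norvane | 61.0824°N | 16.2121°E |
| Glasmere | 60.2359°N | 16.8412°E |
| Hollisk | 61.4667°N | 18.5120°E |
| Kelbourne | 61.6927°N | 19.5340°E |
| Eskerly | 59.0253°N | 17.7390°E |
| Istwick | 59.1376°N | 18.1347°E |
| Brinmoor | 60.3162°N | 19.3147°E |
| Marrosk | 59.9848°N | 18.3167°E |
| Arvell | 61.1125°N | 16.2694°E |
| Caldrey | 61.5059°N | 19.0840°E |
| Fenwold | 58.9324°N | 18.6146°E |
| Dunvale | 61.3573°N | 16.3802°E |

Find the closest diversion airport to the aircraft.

Marrosk

Distances from 59.7925°N, 18.3563°E:
Norvane: √((1.2899·111.32)² + (-2.1442·55.61)²) = √(20618.567119 + 14217.930059) = 186.6454 km
Glasmere: √((0.4434·111.32)² + (-1.5151·55.61)²) = √(2436.339312 + 7098.856326) = 97.6483 km
Hollisk: √((1.6742·111.32)² + (0.1557·55.61)²) = √(34734.501510 + 74.969224) = 186.5730 km
Kelbourne: √((1.9002·111.32)² + (1.1777·55.61)²) = √(44745.052588 + 4289.188573) = 221.4368 km
Eskerly: √((-0.7672·111.32)² + (-0.6173·55.61)²) = √(7293.963465 + 1178.415223) = 92.0455 km
Istwick: √((-0.6549·111.32)² + (-0.2216·55.61)²) = √(5314.915646 + 151.860667) = 73.9377 km
Brinmoor: √((0.5237·111.32)² + (0.9584·55.61)²) = √(3398.689917 + 2840.530130) = 78.9887 km
Marrosk: √((0.1923·111.32)² + (-0.0396·55.61)²) = √(458.252628 + 4.849491) = 21.5198 km
Arvell: √((1.3200·111.32)² + (-2.0869·55.61)²) = √(21592.068918 + 13468.184845) = 187.2438 km
Caldrey: √((1.7134·111.32)² + (0.7277·55.61)²) = √(36380.102677 + 1637.610220) = 194.9813 km
Fenwold: √((-0.8601·111.32)² + (0.2583·55.61)²) = √(9167.360091 + 206.326306) = 96.8178 km
Dunvale: √((1.5648·111.32)² + (-1.9761·55.61)²) = √(30343.387984 + 12076.014518) = 205.9597 km
Minimum: Marrosk at 21.5198 km.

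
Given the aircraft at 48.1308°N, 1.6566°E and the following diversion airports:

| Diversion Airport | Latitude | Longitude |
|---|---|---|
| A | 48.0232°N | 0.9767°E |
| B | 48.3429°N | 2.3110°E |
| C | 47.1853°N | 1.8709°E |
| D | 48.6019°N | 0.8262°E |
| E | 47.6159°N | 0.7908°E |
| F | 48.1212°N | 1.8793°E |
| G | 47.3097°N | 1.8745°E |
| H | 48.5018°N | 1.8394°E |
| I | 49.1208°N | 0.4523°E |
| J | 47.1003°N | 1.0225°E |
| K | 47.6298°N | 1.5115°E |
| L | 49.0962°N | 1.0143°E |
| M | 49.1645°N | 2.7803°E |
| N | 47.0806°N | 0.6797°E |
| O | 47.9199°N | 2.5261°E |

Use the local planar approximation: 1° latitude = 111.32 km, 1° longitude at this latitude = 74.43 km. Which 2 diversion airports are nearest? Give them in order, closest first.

Distances from 48.1308°N, 1.6566°E:
A: √((-0.1076·111.32)² + (-0.6799·74.43)²) = √(143.473251 + 2560.861673) = 52.0032 km
B: √((0.2121·111.32)² + (0.6544·74.43)²) = √(557.477999 + 2372.371070) = 54.1281 km
C: √((-0.9455·111.32)² + (0.2143·74.43)²) = √(11078.206639 + 254.413633) = 106.4548 km
D: √((0.4711·111.32)² + (-0.8304·74.43)²) = √(2750.252726 + 3820.064704) = 81.0575 km
E: √((-0.5149·111.32)² + (-0.8658·74.43)²) = √(3285.429701 + 4152.706149) = 86.2446 km
F: √((-0.0096·111.32)² + (0.2227·74.43)²) = √(1.142060 + 274.749222) = 16.6100 km
G: √((-0.8211·111.32)² + (0.2179·74.43)²) = √(8354.846969 + 263.033158) = 92.8325 km
H: √((0.3710·111.32)² + (0.1828·74.43)²) = √(1705.666872 + 185.117902) = 43.4832 km
I: √((0.9900·111.32)² + (-1.2043·74.43)²) = √(12145.538766 + 8034.621280) = 142.0569 km
J: √((-1.0305·111.32)² + (-0.6341·74.43)²) = √(13159.590877 + 2227.468363) = 124.0446 km
K: √((-0.5010·111.32)² + (-0.1451·74.43)²) = √(3110.440135 + 116.635529) = 56.8074 km
L: √((0.9654·111.32)² + (-0.6423·74.43)²) = √(11549.441523 + 2285.450829) = 117.6218 km
M: √((1.0337·111.32)² + (1.1237·74.43)²) = √(13241.446430 + 6995.146264) = 142.2554 km
N: √((-1.0502·111.32)² + (-0.9769·74.43)²) = √(13667.542191 + 5286.841096) = 137.6749 km
O: √((-0.2109·111.32)² + (0.8695·74.43)²) = √(551.187747 + 4188.275204) = 68.8438 km
Sorted: F (16.6100 km) < H (43.4832 km) < A (52.0032 km) < B (54.1281 km) < …

F, H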